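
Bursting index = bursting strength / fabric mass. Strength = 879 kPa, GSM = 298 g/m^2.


Formula: Bursting Index = Bursting Strength / Fabric GSM
BI = 879 kPa / 298 g/m^2
BI = 2.950 kPa/(g/m^2)

2.950 kPa/(g/m^2)


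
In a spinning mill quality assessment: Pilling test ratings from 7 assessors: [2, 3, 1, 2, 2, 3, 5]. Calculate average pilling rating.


Formula: Mean = sum / count
Sum = 2 + 3 + 1 + 2 + 2 + 3 + 5 = 18
Mean = 18 / 7 = 2.6

2.6


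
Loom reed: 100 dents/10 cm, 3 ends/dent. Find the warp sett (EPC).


Formula: EPC = (dents per 10 cm * ends per dent) / 10
Step 1: Total ends per 10 cm = 100 * 3 = 300
Step 2: EPC = 300 / 10 = 30.0 ends/cm

30.0 ends/cm


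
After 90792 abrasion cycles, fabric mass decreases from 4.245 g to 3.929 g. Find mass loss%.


Formula: Mass loss% = ((m_before - m_after) / m_before) * 100
Step 1: Mass loss = 4.245 - 3.929 = 0.316 g
Step 2: Ratio = 0.316 / 4.245 = 0.0744405
Step 3: Mass loss% = 0.0744405 * 100 = 7.44405% ≈ 7.44%

7.44%


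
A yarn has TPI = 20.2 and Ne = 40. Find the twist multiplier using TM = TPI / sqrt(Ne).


Formula: TM = TPI / sqrt(Ne)
Step 1: sqrt(Ne) = sqrt(40) = 6.3246
Step 2: TM = 20.2 / 6.3246 = 3.19

3.19 TM


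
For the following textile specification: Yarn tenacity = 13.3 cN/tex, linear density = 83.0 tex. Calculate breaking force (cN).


Formula: Breaking force = Tenacity * Linear density
F = 13.3 cN/tex * 83.0 tex
F = 1103.90 cN

1103.90 cN


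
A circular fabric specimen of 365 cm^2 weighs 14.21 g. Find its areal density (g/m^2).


Formula: GSM = mass_g / area_m2
Step 1: Convert area: 365 cm^2 = 365 / 10000 = 0.0365 m^2
Step 2: GSM = 14.21 g / 0.0365 m^2 = 389.3 g/m^2

389.3 g/m^2


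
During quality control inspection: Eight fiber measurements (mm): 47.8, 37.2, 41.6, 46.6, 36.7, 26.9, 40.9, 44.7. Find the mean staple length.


Formula: Mean = sum of lengths / count
Sum = 47.8 + 37.2 + 41.6 + 46.6 + 36.7 + 26.9 + 40.9 + 44.7
Sum = 322.4 mm
Mean = 322.4 / 8 = 40.30 mm

40.30 mm


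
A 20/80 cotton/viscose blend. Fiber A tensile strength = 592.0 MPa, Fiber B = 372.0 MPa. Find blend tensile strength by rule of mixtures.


Formula: Blend property = (fraction_A * property_A) + (fraction_B * property_B)
Step 1: Contribution A = 20/100 * 592.0 MPa = 118.4 MPa
Step 2: Contribution B = 80/100 * 372.0 MPa = 297.6 MPa
Step 3: Blend tensile strength = 118.4 + 297.6 = 416.0 MPa

416.0 MPa


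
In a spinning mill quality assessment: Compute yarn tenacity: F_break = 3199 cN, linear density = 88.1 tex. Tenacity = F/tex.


Formula: Tenacity = Breaking force / Linear density
Tenacity = 3199 cN / 88.1 tex
Tenacity = 36.31 cN/tex

36.31 cN/tex


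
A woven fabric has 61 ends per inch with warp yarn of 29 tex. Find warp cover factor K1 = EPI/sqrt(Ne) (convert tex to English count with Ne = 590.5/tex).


Formula: K1 = EPI / sqrt(Ne), with Ne = 590.5 / tex_warp
Step 1: Ne = 590.5 / 29 = 20.362
Step 2: sqrt(Ne) = sqrt(20.362) = 4.5124
Step 3: K1 = 61 / 4.5124 = 13.5

13.5


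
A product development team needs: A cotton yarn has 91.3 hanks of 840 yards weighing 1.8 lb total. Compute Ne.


Formula: Ne = hanks / mass_lb
Substituting: Ne = 91.3 / 1.8
Ne = 50.7

50.7 Ne


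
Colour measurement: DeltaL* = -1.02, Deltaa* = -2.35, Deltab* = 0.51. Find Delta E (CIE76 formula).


Formula: Delta E = sqrt(dL*^2 + da*^2 + db*^2)
Step 1: dL*^2 = (-1.02)^2 = 1.0404
Step 2: da*^2 = (-2.35)^2 = 5.5225
Step 3: db*^2 = 0.51^2 = 0.2601
Step 4: Sum = 1.0404 + 5.5225 + 0.2601 = 6.823
Step 5: Delta E = sqrt(6.823) = 2.61

2.61 Delta E


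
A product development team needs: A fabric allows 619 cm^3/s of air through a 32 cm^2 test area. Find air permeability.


Formula: Air Permeability = Airflow / Test Area
AP = 619 cm^3/s / 32 cm^2
AP = 19.3 cm^3/s/cm^2

19.3 cm^3/s/cm^2


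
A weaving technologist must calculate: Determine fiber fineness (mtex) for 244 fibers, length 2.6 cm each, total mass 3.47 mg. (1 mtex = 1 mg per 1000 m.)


Formula: fineness (mtex) = mass (mg) / total length (km) = (mass_mg / total_length_m) * 1000
Step 1: Convert fiber length: 2.6 cm = 0.026 m
Step 2: Total fiber length = 244 * 0.026 = 6.344 m
Step 3: Linear density = 3.47 mg / 6.344 m = 0.5470 mg/m
Step 4: fineness = 0.5470 * 1000 = 547.0 mtex

547.0 mtex


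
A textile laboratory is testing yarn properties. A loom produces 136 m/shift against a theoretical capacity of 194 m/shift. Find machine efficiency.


Formula: Efficiency% = (Actual output / Theoretical output) * 100
Efficiency% = (136 / 194) * 100
Efficiency% = 0.701031 * 100 = 70.1031% ≈ 70.1%

70.1%


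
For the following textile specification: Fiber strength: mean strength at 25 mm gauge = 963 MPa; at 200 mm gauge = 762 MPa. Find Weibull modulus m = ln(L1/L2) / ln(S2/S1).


Formula: m = ln(L1/L2) / ln(S2/S1)
Step 1: ln(L1/L2) = ln(25/200) = -2.07944
Step 2: S2/S1 = 762/963 = 0.79128
Step 3: ln(S2/S1) = ln(0.79128) = -0.23410
Step 4: m = -2.07944 / -0.23410 = 8.88

8.88 (Weibull m)


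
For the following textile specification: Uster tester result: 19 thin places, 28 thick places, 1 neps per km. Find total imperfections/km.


Formula: Total = thin places + thick places + neps
Total = 19 + 28 + 1
Total = 48 imperfections/km

48 imperfections/km


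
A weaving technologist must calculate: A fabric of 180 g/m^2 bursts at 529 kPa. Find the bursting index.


Formula: Bursting Index = Bursting Strength / Fabric GSM
BI = 529 kPa / 180 g/m^2
BI = 2.939 kPa/(g/m^2)

2.939 kPa/(g/m^2)


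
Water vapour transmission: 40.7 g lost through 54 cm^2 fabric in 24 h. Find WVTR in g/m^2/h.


Formula: WVTR = mass_loss / (area * time)
Step 1: Convert area: 54 cm^2 = 0.0054 m^2
Step 2: WVTR = 40.7 g / (0.0054 m^2 * 24 h)
Step 3: WVTR = 40.7 / 0.1296 = 314.0 g/m^2/h

314.0 g/m^2/h


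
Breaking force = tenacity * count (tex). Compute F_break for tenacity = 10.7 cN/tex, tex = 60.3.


Formula: Breaking force = Tenacity * Linear density
F = 10.7 cN/tex * 60.3 tex
F = 645.21 cN

645.21 cN


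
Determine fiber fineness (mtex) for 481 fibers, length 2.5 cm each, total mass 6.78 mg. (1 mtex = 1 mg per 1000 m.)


Formula: fineness (mtex) = mass (mg) / total length (km) = (mass_mg / total_length_m) * 1000
Step 1: Convert fiber length: 2.5 cm = 0.025 m
Step 2: Total fiber length = 481 * 0.025 = 12.025 m
Step 3: Linear density = 6.78 mg / 12.025 m = 0.5638 mg/m
Step 4: fineness = 0.5638 * 1000 = 563.8 mtex

563.8 mtex


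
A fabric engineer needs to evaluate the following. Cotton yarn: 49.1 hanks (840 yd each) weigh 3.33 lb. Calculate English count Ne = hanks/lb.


Formula: Ne = hanks / mass_lb
Substituting: Ne = 49.1 / 3.33
Ne = 14.7

14.7 Ne


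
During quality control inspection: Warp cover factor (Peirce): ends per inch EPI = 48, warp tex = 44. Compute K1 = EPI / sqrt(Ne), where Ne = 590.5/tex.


Formula: K1 = EPI / sqrt(Ne), with Ne = 590.5 / tex_warp
Step 1: Ne = 590.5 / 44 = 13.42
Step 2: sqrt(Ne) = sqrt(13.42) = 3.6633
Step 3: K1 = 48 / 3.6633 = 13.1

13.1


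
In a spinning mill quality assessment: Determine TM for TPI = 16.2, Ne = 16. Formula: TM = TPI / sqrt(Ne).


Formula: TM = TPI / sqrt(Ne)
Step 1: sqrt(Ne) = sqrt(16) = 4
Step 2: TM = 16.2 / 4 = 4.05

4.05 TM


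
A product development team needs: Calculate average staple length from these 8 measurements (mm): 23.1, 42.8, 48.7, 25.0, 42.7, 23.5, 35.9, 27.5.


Formula: Mean = sum of lengths / count
Sum = 23.1 + 42.8 + 48.7 + 25.0 + 42.7 + 23.5 + 35.9 + 27.5
Sum = 269.2 mm
Mean = 269.2 / 8 = 33.65 mm

33.65 mm


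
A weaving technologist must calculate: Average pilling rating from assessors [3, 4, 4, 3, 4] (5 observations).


Formula: Mean = sum / count
Sum = 3 + 4 + 4 + 3 + 4 = 18
Mean = 18 / 5 = 3.6

3.6


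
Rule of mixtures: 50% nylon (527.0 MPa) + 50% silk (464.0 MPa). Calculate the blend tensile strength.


Formula: Blend property = (fraction_A * property_A) + (fraction_B * property_B)
Step 1: Contribution A = 50/100 * 527.0 MPa = 263.5 MPa
Step 2: Contribution B = 50/100 * 464.0 MPa = 232.0 MPa
Step 3: Blend tensile strength = 263.5 + 232.0 = 495.5 MPa

495.5 MPa


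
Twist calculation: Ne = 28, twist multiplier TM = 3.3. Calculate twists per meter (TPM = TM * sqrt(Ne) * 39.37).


Formula: TPM = TM * sqrt(Ne) * 39.37
Step 1: sqrt(Ne) = sqrt(28) = 5.2915
Step 2: TM * sqrt(Ne) = 3.3 * 5.2915 = 17.462
Step 3: TPM = 17.462 * 39.37 = 687 twists/m

687 twists/m


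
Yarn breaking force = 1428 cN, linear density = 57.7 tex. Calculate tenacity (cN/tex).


Formula: Tenacity = Breaking force / Linear density
Tenacity = 1428 cN / 57.7 tex
Tenacity = 24.75 cN/tex

24.75 cN/tex


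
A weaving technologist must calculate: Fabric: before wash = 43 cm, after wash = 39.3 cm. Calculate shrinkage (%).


Formula: Shrinkage% = ((L_before - L_after) / L_before) * 100
Step 1: Shrinkage = 43 - 39.3 = 3.7 cm
Step 2: Shrinkage% = (3.7 / 43) * 100
Step 3: Shrinkage% = 0.086047 * 100 = 8.6047% ≈ 8.6%

8.6%


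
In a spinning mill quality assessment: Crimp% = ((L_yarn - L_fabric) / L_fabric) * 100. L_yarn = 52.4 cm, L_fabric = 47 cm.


Formula: Crimp% = ((L_yarn - L_fabric) / L_fabric) * 100
Step 1: Extension = 52.4 - 47 = 5.4 cm
Step 2: Crimp% = (5.4 / 47) * 100
Step 3: Crimp% = 0.114894 * 100 = 11.4894% ≈ 11.5%

11.5%


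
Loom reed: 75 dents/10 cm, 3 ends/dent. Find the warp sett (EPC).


Formula: EPC = (dents per 10 cm * ends per dent) / 10
Step 1: Total ends per 10 cm = 75 * 3 = 225
Step 2: EPC = 225 / 10 = 22.5 ends/cm

22.5 ends/cm


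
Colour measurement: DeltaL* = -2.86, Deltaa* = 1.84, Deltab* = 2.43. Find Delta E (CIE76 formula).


Formula: Delta E = sqrt(dL*^2 + da*^2 + db*^2)
Step 1: dL*^2 = (-2.86)^2 = 8.1796
Step 2: da*^2 = 1.84^2 = 3.3856
Step 3: db*^2 = 2.43^2 = 5.9049
Step 4: Sum = 8.1796 + 3.3856 + 5.9049 = 17.4701
Step 5: Delta E = sqrt(17.4701) = 4.18

4.18 Delta E


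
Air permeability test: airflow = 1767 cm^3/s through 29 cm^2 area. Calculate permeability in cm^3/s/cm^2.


Formula: Air Permeability = Airflow / Test Area
AP = 1767 cm^3/s / 29 cm^2
AP = 60.9 cm^3/s/cm^2

60.9 cm^3/s/cm^2


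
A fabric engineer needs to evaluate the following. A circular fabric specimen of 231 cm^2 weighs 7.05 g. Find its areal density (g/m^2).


Formula: GSM = mass_g / area_m2
Step 1: Convert area: 231 cm^2 = 231 / 10000 = 0.0231 m^2
Step 2: GSM = 7.05 g / 0.0231 m^2 = 305.2 g/m^2

305.2 g/m^2


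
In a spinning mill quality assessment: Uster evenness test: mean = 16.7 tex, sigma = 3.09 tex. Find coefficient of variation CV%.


Formula: CV% = (standard deviation / mean) * 100
Step 1: Ratio = 3.09 / 16.7 = 0.18503
Step 2: CV% = 0.18503 * 100 = 18.503% ≈ 18.5%

18.5%


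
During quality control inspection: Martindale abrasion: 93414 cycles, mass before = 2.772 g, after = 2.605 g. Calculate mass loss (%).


Formula: Mass loss% = ((m_before - m_after) / m_before) * 100
Step 1: Mass loss = 2.772 - 2.605 = 0.167 g
Step 2: Ratio = 0.167 / 2.772 = 0.0602453
Step 3: Mass loss% = 0.0602453 * 100 = 6.02453% ≈ 6.02%

6.02%


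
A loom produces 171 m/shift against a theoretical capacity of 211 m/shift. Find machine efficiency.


Formula: Efficiency% = (Actual output / Theoretical output) * 100
Efficiency% = (171 / 211) * 100
Efficiency% = 0.810427 * 100 = 81.0427% ≈ 81.0%

81.0%


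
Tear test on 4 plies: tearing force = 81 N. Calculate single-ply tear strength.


Formula: Per-ply strength = Total force / Number of plies
Per-ply = 81 N / 4
Per-ply = 20.25 N

20.25 N


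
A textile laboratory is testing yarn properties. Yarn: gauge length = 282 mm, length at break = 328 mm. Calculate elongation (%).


Formula: Elongation (%) = ((L_break - L0) / L0) * 100
Step 1: Extension = 328 - 282 = 46 mm
Step 2: Elongation = (46 / 282) * 100
Step 3: Elongation = 0.163121 * 100 = 16.3121% ≈ 16.3%

16.3%


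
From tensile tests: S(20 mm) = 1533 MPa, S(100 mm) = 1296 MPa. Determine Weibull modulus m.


Formula: m = ln(L1/L2) / ln(S2/S1)
Step 1: ln(L1/L2) = ln(20/100) = -1.60944
Step 2: S2/S1 = 1296/1533 = 0.8454
Step 3: ln(S2/S1) = ln(0.8454) = -0.16795
Step 4: m = -1.60944 / -0.16795 = 9.58

9.58 (Weibull m)


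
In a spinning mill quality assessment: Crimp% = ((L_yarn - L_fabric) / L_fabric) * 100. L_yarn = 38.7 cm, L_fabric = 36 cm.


Formula: Crimp% = ((L_yarn - L_fabric) / L_fabric) * 100
Step 1: Extension = 38.7 - 36 = 2.7 cm
Step 2: Crimp% = (2.7 / 36) * 100
Step 3: Crimp% = 0.075 * 100 = 7.5%

7.5%


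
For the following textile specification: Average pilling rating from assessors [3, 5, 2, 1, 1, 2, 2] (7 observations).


Formula: Mean = sum / count
Sum = 3 + 5 + 2 + 1 + 1 + 2 + 2 = 16
Mean = 16 / 7 = 2.3

2.3


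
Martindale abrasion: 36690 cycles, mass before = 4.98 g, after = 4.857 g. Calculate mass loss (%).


Formula: Mass loss% = ((m_before - m_after) / m_before) * 100
Step 1: Mass loss = 4.98 - 4.857 = 0.123 g
Step 2: Ratio = 0.123 / 4.98 = 0.0246988
Step 3: Mass loss% = 0.0246988 * 100 = 2.46988% ≈ 2.47%

2.47%


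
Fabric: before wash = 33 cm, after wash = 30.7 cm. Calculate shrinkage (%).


Formula: Shrinkage% = ((L_before - L_after) / L_before) * 100
Step 1: Shrinkage = 33 - 30.7 = 2.3 cm
Step 2: Shrinkage% = (2.3 / 33) * 100
Step 3: Shrinkage% = 0.069697 * 100 = 6.9697% ≈ 7.0%

7.0%


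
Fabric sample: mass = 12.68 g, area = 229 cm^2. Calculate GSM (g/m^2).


Formula: GSM = mass_g / area_m2
Step 1: Convert area: 229 cm^2 = 229 / 10000 = 0.0229 m^2
Step 2: GSM = 12.68 g / 0.0229 m^2 = 553.7 g/m^2

553.7 g/m^2


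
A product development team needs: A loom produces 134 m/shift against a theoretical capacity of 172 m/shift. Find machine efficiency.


Formula: Efficiency% = (Actual output / Theoretical output) * 100
Efficiency% = (134 / 172) * 100
Efficiency% = 0.77907 * 100 = 77.907% ≈ 77.9%

77.9%


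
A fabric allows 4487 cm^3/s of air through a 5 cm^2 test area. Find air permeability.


Formula: Air Permeability = Airflow / Test Area
AP = 4487 cm^3/s / 5 cm^2
AP = 897.4 cm^3/s/cm^2

897.4 cm^3/s/cm^2


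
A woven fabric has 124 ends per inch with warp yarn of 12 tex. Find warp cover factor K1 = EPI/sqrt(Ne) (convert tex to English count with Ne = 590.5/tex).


Formula: K1 = EPI / sqrt(Ne), with Ne = 590.5 / tex_warp
Step 1: Ne = 590.5 / 12 = 49.208
Step 2: sqrt(Ne) = sqrt(49.208) = 7.0148
Step 3: K1 = 124 / 7.0148 = 17.7

17.7


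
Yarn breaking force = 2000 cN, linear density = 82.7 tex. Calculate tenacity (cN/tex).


Formula: Tenacity = Breaking force / Linear density
Tenacity = 2000 cN / 82.7 tex
Tenacity = 24.18 cN/tex

24.18 cN/tex


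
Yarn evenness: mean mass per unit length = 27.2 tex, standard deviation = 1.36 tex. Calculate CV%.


Formula: CV% = (standard deviation / mean) * 100
Step 1: Ratio = 1.36 / 27.2 = 0.05
Step 2: CV% = 0.05 * 100 = 5.0%

5.0%


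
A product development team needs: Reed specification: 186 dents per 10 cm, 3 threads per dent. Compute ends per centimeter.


Formula: EPC = (dents per 10 cm * ends per dent) / 10
Step 1: Total ends per 10 cm = 186 * 3 = 558
Step 2: EPC = 558 / 10 = 55.8 ends/cm

55.8 ends/cm


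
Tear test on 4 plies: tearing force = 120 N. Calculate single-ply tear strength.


Formula: Per-ply strength = Total force / Number of plies
Per-ply = 120 N / 4
Per-ply = 30 N

30 N


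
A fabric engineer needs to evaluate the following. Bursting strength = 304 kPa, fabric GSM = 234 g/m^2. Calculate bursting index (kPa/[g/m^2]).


Formula: Bursting Index = Bursting Strength / Fabric GSM
BI = 304 kPa / 234 g/m^2
BI = 1.299 kPa/(g/m^2)

1.299 kPa/(g/m^2)


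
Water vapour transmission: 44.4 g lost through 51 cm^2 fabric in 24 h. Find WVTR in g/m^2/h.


Formula: WVTR = mass_loss / (area * time)
Step 1: Convert area: 51 cm^2 = 0.0051 m^2
Step 2: WVTR = 44.4 g / (0.0051 m^2 * 24 h)
Step 3: WVTR = 44.4 / 0.1224 = 362.7 g/m^2/h

362.7 g/m^2/h


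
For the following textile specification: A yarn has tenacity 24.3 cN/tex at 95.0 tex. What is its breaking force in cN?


Formula: Breaking force = Tenacity * Linear density
F = 24.3 cN/tex * 95.0 tex
F = 2308.50 cN

2308.50 cN


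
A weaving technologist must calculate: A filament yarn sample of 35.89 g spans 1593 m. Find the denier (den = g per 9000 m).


Formula: den = (mass_g / length_m) * 9000
Substituting: den = (35.89 / 1593) * 9000
Intermediate: 35.89 / 1593 = 0.02252982 g/m
den = 0.02252982 * 9000 = 202.8 denier

202.8 denier


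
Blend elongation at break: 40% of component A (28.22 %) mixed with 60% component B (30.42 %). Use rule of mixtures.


Formula: Blend property = (fraction_A * property_A) + (fraction_B * property_B)
Step 1: Contribution A = 40/100 * 28.22 % = 11.288 %
Step 2: Contribution B = 60/100 * 30.42 % = 18.252 %
Step 3: Blend elongation at break = 11.288 + 18.252 = 29.54 %

29.54 %


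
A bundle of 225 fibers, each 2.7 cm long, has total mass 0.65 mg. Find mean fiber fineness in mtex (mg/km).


Formula: fineness (mtex) = mass (mg) / total length (km) = (mass_mg / total_length_m) * 1000
Step 1: Convert fiber length: 2.7 cm = 0.027 m
Step 2: Total fiber length = 225 * 0.027 = 6.075 m
Step 3: Linear density = 0.65 mg / 6.075 m = 0.1070 mg/m
Step 4: fineness = 0.1070 * 1000 = 107.0 mtex

107.0 mtex


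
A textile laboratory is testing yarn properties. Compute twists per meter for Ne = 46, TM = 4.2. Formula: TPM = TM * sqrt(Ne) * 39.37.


Formula: TPM = TM * sqrt(Ne) * 39.37
Step 1: sqrt(Ne) = sqrt(46) = 6.7823
Step 2: TM * sqrt(Ne) = 4.2 * 6.7823 = 28.4857
Step 3: TPM = 28.4857 * 39.37 = 1121 twists/m

1121 twists/m


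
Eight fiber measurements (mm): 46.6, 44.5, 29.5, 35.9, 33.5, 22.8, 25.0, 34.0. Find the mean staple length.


Formula: Mean = sum of lengths / count
Sum = 46.6 + 44.5 + 29.5 + 35.9 + 33.5 + 22.8 + 25.0 + 34.0
Sum = 271.8 mm
Mean = 271.8 / 8 = 33.98 mm

33.98 mm


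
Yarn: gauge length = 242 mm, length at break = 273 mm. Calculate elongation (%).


Formula: Elongation (%) = ((L_break - L0) / L0) * 100
Step 1: Extension = 273 - 242 = 31 mm
Step 2: Elongation = (31 / 242) * 100
Step 3: Elongation = 0.128099 * 100 = 12.8099% ≈ 12.8%

12.8%


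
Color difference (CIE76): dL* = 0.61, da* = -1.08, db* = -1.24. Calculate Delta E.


Formula: Delta E = sqrt(dL*^2 + da*^2 + db*^2)
Step 1: dL*^2 = 0.61^2 = 0.3721
Step 2: da*^2 = (-1.08)^2 = 1.1664
Step 3: db*^2 = (-1.24)^2 = 1.5376
Step 4: Sum = 0.3721 + 1.1664 + 1.5376 = 3.0761
Step 5: Delta E = sqrt(3.0761) = 1.75

1.75 Delta E


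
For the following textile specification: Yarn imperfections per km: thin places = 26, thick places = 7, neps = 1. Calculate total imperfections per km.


Formula: Total = thin places + thick places + neps
Total = 26 + 7 + 1
Total = 34 imperfections/km

34 imperfections/km


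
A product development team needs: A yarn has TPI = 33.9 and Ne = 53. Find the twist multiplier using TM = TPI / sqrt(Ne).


Formula: TM = TPI / sqrt(Ne)
Step 1: sqrt(Ne) = sqrt(53) = 7.2801
Step 2: TM = 33.9 / 7.2801 = 4.66

4.66 TM


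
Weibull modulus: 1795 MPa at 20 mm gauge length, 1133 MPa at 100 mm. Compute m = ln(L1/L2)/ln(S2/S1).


Formula: m = ln(L1/L2) / ln(S2/S1)
Step 1: ln(L1/L2) = ln(20/100) = -1.60944
Step 2: S2/S1 = 1133/1795 = 0.6312
Step 3: ln(S2/S1) = ln(0.6312) = -0.46013
Step 4: m = -1.60944 / -0.46013 = 3.50

3.50 (Weibull m)


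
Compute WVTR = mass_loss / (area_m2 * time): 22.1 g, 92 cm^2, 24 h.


Formula: WVTR = mass_loss / (area * time)
Step 1: Convert area: 92 cm^2 = 0.0092 m^2
Step 2: WVTR = 22.1 g / (0.0092 m^2 * 24 h)
Step 3: WVTR = 22.1 / 0.2208 = 100.1 g/m^2/h

100.1 g/m^2/h


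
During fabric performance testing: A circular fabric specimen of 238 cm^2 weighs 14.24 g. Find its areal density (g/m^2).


Formula: GSM = mass_g / area_m2
Step 1: Convert area: 238 cm^2 = 238 / 10000 = 0.0238 m^2
Step 2: GSM = 14.24 g / 0.0238 m^2 = 598.3 g/m^2

598.3 g/m^2


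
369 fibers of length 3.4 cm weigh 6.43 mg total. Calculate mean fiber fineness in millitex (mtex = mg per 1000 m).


Formula: fineness (mtex) = mass (mg) / total length (km) = (mass_mg / total_length_m) * 1000
Step 1: Convert fiber length: 3.4 cm = 0.034 m
Step 2: Total fiber length = 369 * 0.034 = 12.546 m
Step 3: Linear density = 6.43 mg / 12.546 m = 0.5125 mg/m
Step 4: fineness = 0.5125 * 1000 = 512.5 mtex

512.5 mtex


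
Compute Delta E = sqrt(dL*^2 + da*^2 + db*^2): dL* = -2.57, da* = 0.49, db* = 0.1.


Formula: Delta E = sqrt(dL*^2 + da*^2 + db*^2)
Step 1: dL*^2 = (-2.57)^2 = 6.6049
Step 2: da*^2 = 0.49^2 = 0.2401
Step 3: db*^2 = 0.1^2 = 0.01
Step 4: Sum = 6.6049 + 0.2401 + 0.01 = 6.855
Step 5: Delta E = sqrt(6.855) = 2.62

2.62 Delta E


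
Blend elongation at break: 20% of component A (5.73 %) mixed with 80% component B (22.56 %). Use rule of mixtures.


Formula: Blend property = (fraction_A * property_A) + (fraction_B * property_B)
Step 1: Contribution A = 20/100 * 5.73 % = 1.146 %
Step 2: Contribution B = 80/100 * 22.56 % = 18.048 %
Step 3: Blend elongation at break = 1.146 + 18.048 = 19.194 %

19.194 %


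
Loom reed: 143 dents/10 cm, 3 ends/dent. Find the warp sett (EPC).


Formula: EPC = (dents per 10 cm * ends per dent) / 10
Step 1: Total ends per 10 cm = 143 * 3 = 429
Step 2: EPC = 429 / 10 = 42.9 ends/cm

42.9 ends/cm


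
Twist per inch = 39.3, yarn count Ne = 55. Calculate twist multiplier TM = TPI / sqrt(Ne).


Formula: TM = TPI / sqrt(Ne)
Step 1: sqrt(Ne) = sqrt(55) = 7.4162
Step 2: TM = 39.3 / 7.4162 = 5.30

5.30 TM


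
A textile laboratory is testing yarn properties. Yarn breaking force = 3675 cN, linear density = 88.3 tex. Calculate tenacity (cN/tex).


Formula: Tenacity = Breaking force / Linear density
Tenacity = 3675 cN / 88.3 tex
Tenacity = 41.62 cN/tex

41.62 cN/tex


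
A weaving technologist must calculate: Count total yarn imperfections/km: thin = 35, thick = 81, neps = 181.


Formula: Total = thin places + thick places + neps
Total = 35 + 81 + 181
Total = 297 imperfections/km

297 imperfections/km


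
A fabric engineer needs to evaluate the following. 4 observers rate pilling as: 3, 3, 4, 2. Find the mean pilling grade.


Formula: Mean = sum / count
Sum = 3 + 3 + 4 + 2 = 12
Mean = 12 / 4 = 3.0

3.0


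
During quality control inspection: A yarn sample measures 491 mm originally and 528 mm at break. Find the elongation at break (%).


Formula: Elongation (%) = ((L_break - L0) / L0) * 100
Step 1: Extension = 528 - 491 = 37 mm
Step 2: Elongation = (37 / 491) * 100
Step 3: Elongation = 0.075356 * 100 = 7.5356% ≈ 7.5%

7.5%


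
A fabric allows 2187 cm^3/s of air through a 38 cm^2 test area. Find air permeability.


Formula: Air Permeability = Airflow / Test Area
AP = 2187 cm^3/s / 38 cm^2
AP = 57.6 cm^3/s/cm^2

57.6 cm^3/s/cm^2


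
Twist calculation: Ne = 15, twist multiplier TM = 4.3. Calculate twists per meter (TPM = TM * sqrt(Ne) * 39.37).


Formula: TPM = TM * sqrt(Ne) * 39.37
Step 1: sqrt(Ne) = sqrt(15) = 3.873
Step 2: TM * sqrt(Ne) = 4.3 * 3.873 = 16.6539
Step 3: TPM = 16.6539 * 39.37 = 656 twists/m

656 twists/m


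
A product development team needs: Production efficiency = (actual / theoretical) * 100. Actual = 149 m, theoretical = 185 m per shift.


Formula: Efficiency% = (Actual output / Theoretical output) * 100
Efficiency% = (149 / 185) * 100
Efficiency% = 0.805405 * 100 = 80.5405% ≈ 80.5%

80.5%


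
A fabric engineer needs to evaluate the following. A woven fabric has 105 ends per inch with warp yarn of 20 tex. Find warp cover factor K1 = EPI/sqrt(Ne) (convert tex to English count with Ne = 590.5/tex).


Formula: K1 = EPI / sqrt(Ne), with Ne = 590.5 / tex_warp
Step 1: Ne = 590.5 / 20 = 29.525
Step 2: sqrt(Ne) = sqrt(29.525) = 5.4337
Step 3: K1 = 105 / 5.4337 = 19.3

19.3


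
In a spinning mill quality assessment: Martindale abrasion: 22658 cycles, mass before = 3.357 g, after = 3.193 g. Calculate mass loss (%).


Formula: Mass loss% = ((m_before - m_after) / m_before) * 100
Step 1: Mass loss = 3.357 - 3.193 = 0.164 g
Step 2: Ratio = 0.164 / 3.357 = 0.0488531
Step 3: Mass loss% = 0.0488531 * 100 = 4.88531% ≈ 4.89%

4.89%


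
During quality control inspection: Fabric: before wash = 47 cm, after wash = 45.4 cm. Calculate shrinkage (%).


Formula: Shrinkage% = ((L_before - L_after) / L_before) * 100
Step 1: Shrinkage = 47 - 45.4 = 1.6 cm
Step 2: Shrinkage% = (1.6 / 47) * 100
Step 3: Shrinkage% = 0.034043 * 100 = 3.4043% ≈ 3.4%

3.4%


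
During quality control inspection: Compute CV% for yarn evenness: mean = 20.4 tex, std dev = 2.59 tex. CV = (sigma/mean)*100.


Formula: CV% = (standard deviation / mean) * 100
Step 1: Ratio = 2.59 / 20.4 = 0.126961
Step 2: CV% = 0.126961 * 100 = 12.6961% ≈ 12.7%

12.7%


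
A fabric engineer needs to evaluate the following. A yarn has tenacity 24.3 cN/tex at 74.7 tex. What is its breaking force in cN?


Formula: Breaking force = Tenacity * Linear density
F = 24.3 cN/tex * 74.7 tex
F = 1815.21 cN

1815.21 cN


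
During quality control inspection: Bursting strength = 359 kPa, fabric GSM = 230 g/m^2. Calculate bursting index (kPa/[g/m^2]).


Formula: Bursting Index = Bursting Strength / Fabric GSM
BI = 359 kPa / 230 g/m^2
BI = 1.561 kPa/(g/m^2)

1.561 kPa/(g/m^2)


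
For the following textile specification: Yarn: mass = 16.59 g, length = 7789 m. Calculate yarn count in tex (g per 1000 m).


Formula: Tex = (mass_g / length_m) * 1000
Substituting: Tex = (16.59 / 7789) * 1000
Intermediate: 16.59 / 7789 = 0.00212993 g/m
Tex = 0.00212993 * 1000 = 2.13 tex

2.13 tex


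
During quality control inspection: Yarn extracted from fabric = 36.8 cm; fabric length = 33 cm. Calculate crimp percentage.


Formula: Crimp% = ((L_yarn - L_fabric) / L_fabric) * 100
Step 1: Extension = 36.8 - 33 = 3.8 cm
Step 2: Crimp% = (3.8 / 33) * 100
Step 3: Crimp% = 0.115152 * 100 = 11.5152% ≈ 11.5%

11.5%


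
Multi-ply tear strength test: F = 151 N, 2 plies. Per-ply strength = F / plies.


Formula: Per-ply strength = Total force / Number of plies
Per-ply = 151 N / 2
Per-ply = 75.5 N

75.5 N


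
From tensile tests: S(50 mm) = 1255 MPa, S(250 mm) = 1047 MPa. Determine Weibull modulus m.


Formula: m = ln(L1/L2) / ln(S2/S1)
Step 1: ln(L1/L2) = ln(50/250) = -1.60944
Step 2: S2/S1 = 1047/1255 = 0.83426
Step 3: ln(S2/S1) = ln(0.83426) = -0.18121
Step 4: m = -1.60944 / -0.18121 = 8.88

8.88 (Weibull m)


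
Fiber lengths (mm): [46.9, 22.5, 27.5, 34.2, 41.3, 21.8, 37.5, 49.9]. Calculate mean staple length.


Formula: Mean = sum of lengths / count
Sum = 46.9 + 22.5 + 27.5 + 34.2 + 41.3 + 21.8 + 37.5 + 49.9
Sum = 281.6 mm
Mean = 281.6 / 8 = 35.20 mm

35.20 mm


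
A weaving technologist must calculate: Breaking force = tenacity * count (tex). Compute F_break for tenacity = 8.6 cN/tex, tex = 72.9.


Formula: Breaking force = Tenacity * Linear density
F = 8.6 cN/tex * 72.9 tex
F = 626.94 cN

626.94 cN


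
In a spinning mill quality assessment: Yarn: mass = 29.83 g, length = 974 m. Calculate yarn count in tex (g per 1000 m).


Formula: Tex = (mass_g / length_m) * 1000
Substituting: Tex = (29.83 / 974) * 1000
Intermediate: 29.83 / 974 = 0.03062628 g/m
Tex = 0.03062628 * 1000 = 30.63 tex

30.63 tex


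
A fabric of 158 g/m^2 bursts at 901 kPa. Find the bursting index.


Formula: Bursting Index = Bursting Strength / Fabric GSM
BI = 901 kPa / 158 g/m^2
BI = 5.703 kPa/(g/m^2)

5.703 kPa/(g/m^2)


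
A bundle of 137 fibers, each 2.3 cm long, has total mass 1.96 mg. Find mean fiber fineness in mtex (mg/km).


Formula: fineness (mtex) = mass (mg) / total length (km) = (mass_mg / total_length_m) * 1000
Step 1: Convert fiber length: 2.3 cm = 0.023 m
Step 2: Total fiber length = 137 * 0.023 = 3.151 m
Step 3: Linear density = 1.96 mg / 3.151 m = 0.6220 mg/m
Step 4: fineness = 0.6220 * 1000 = 622.0 mtex

622.0 mtex


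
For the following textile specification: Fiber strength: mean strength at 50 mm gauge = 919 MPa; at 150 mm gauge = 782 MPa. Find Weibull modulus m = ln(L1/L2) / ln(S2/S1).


Formula: m = ln(L1/L2) / ln(S2/S1)
Step 1: ln(L1/L2) = ln(50/150) = -1.09861
Step 2: S2/S1 = 782/919 = 0.85092
Step 3: ln(S2/S1) = ln(0.85092) = -0.16144
Step 4: m = -1.09861 / -0.16144 = 6.81

6.81 (Weibull m)


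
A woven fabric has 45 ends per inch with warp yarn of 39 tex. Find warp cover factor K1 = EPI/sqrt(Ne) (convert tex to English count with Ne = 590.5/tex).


Formula: K1 = EPI / sqrt(Ne), with Ne = 590.5 / tex_warp
Step 1: Ne = 590.5 / 39 = 15.141
Step 2: sqrt(Ne) = sqrt(15.141) = 3.8911
Step 3: K1 = 45 / 3.8911 = 11.6

11.6


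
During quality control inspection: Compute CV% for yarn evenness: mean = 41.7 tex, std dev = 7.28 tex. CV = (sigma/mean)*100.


Formula: CV% = (standard deviation / mean) * 100
Step 1: Ratio = 7.28 / 41.7 = 0.17458
Step 2: CV% = 0.17458 * 100 = 17.458% ≈ 17.5%

17.5%


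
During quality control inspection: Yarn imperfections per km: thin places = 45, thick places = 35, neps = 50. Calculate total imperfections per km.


Formula: Total = thin places + thick places + neps
Total = 45 + 35 + 50
Total = 130 imperfections/km

130 imperfections/km


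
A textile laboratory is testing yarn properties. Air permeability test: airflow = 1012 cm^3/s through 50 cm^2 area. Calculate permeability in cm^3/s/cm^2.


Formula: Air Permeability = Airflow / Test Area
AP = 1012 cm^3/s / 50 cm^2
AP = 20.2 cm^3/s/cm^2

20.2 cm^3/s/cm^2


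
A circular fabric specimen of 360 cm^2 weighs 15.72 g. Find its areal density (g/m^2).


Formula: GSM = mass_g / area_m2
Step 1: Convert area: 360 cm^2 = 360 / 10000 = 0.036 m^2
Step 2: GSM = 15.72 g / 0.036 m^2 = 436.7 g/m^2

436.7 g/m^2


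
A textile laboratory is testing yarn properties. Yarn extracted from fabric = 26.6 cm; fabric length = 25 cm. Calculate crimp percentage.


Formula: Crimp% = ((L_yarn - L_fabric) / L_fabric) * 100
Step 1: Extension = 26.6 - 25 = 1.6 cm
Step 2: Crimp% = (1.6 / 25) * 100
Step 3: Crimp% = 0.064 * 100 = 6.4%

6.4%


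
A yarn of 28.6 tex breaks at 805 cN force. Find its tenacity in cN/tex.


Formula: Tenacity = Breaking force / Linear density
Tenacity = 805 cN / 28.6 tex
Tenacity = 28.15 cN/tex

28.15 cN/tex


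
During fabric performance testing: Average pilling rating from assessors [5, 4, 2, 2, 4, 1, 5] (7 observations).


Formula: Mean = sum / count
Sum = 5 + 4 + 2 + 2 + 4 + 1 + 5 = 23
Mean = 23 / 7 = 3.3

3.3


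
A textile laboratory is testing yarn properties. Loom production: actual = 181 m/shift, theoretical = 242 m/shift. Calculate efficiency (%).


Formula: Efficiency% = (Actual output / Theoretical output) * 100
Efficiency% = (181 / 242) * 100
Efficiency% = 0.747934 * 100 = 74.7934% ≈ 74.8%

74.8%


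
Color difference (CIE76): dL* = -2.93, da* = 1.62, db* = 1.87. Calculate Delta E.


Formula: Delta E = sqrt(dL*^2 + da*^2 + db*^2)
Step 1: dL*^2 = (-2.93)^2 = 8.5849
Step 2: da*^2 = 1.62^2 = 2.6244
Step 3: db*^2 = 1.87^2 = 3.4969
Step 4: Sum = 8.5849 + 2.6244 + 3.4969 = 14.7062
Step 5: Delta E = sqrt(14.7062) = 3.83

3.83 Delta E


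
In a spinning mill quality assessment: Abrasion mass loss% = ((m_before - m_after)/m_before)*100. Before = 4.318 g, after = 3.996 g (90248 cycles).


Formula: Mass loss% = ((m_before - m_after) / m_before) * 100
Step 1: Mass loss = 4.318 - 3.996 = 0.322 g
Step 2: Ratio = 0.322 / 4.318 = 0.0745716
Step 3: Mass loss% = 0.0745716 * 100 = 7.45716% ≈ 7.46%

7.46%


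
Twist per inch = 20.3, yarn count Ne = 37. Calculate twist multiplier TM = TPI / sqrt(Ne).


Formula: TM = TPI / sqrt(Ne)
Step 1: sqrt(Ne) = sqrt(37) = 6.0828
Step 2: TM = 20.3 / 6.0828 = 3.34

3.34 TM


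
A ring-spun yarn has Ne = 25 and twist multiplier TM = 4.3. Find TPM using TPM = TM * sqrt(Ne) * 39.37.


Formula: TPM = TM * sqrt(Ne) * 39.37
Step 1: sqrt(Ne) = sqrt(25) = 5
Step 2: TM * sqrt(Ne) = 4.3 * 5 = 21.5
Step 3: TPM = 21.5 * 39.37 = 846 twists/m

846 twists/m


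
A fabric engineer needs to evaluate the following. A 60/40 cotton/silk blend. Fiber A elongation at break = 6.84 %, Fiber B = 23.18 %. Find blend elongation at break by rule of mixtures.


Formula: Blend property = (fraction_A * property_A) + (fraction_B * property_B)
Step 1: Contribution A = 60/100 * 6.84 % = 4.104 %
Step 2: Contribution B = 40/100 * 23.18 % = 9.272 %
Step 3: Blend elongation at break = 4.104 + 9.272 = 13.376 %

13.376 %


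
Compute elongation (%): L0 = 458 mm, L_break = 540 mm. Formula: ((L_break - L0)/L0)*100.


Formula: Elongation (%) = ((L_break - L0) / L0) * 100
Step 1: Extension = 540 - 458 = 82 mm
Step 2: Elongation = (82 / 458) * 100
Step 3: Elongation = 0.179039 * 100 = 17.9039% ≈ 17.9%

17.9%


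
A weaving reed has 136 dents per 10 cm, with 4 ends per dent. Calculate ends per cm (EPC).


Formula: EPC = (dents per 10 cm * ends per dent) / 10
Step 1: Total ends per 10 cm = 136 * 4 = 544
Step 2: EPC = 544 / 10 = 54.4 ends/cm

54.4 ends/cm


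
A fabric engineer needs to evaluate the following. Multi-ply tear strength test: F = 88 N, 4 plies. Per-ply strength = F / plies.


Formula: Per-ply strength = Total force / Number of plies
Per-ply = 88 N / 4
Per-ply = 22 N

22 N


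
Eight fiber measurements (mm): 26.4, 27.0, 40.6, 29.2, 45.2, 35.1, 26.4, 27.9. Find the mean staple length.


Formula: Mean = sum of lengths / count
Sum = 26.4 + 27.0 + 40.6 + 29.2 + 45.2 + 35.1 + 26.4 + 27.9
Sum = 257.8 mm
Mean = 257.8 / 8 = 32.23 mm

32.23 mm


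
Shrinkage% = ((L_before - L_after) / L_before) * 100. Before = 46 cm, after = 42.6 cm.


Formula: Shrinkage% = ((L_before - L_after) / L_before) * 100
Step 1: Shrinkage = 46 - 42.6 = 3.4 cm
Step 2: Shrinkage% = (3.4 / 46) * 100
Step 3: Shrinkage% = 0.073913 * 100 = 7.3913% ≈ 7.4%

7.4%


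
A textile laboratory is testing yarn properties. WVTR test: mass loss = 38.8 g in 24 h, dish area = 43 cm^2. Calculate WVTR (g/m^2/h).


Formula: WVTR = mass_loss / (area * time)
Step 1: Convert area: 43 cm^2 = 0.0043 m^2
Step 2: WVTR = 38.8 g / (0.0043 m^2 * 24 h)
Step 3: WVTR = 38.8 / 0.1032 = 376.0 g/m^2/h

376.0 g/m^2/h


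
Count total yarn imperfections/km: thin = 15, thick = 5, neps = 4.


Formula: Total = thin places + thick places + neps
Total = 15 + 5 + 4
Total = 24 imperfections/km

24 imperfections/km


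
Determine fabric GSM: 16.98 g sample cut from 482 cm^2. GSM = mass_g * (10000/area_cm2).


Formula: GSM = mass_g / area_m2
Step 1: Convert area: 482 cm^2 = 482 / 10000 = 0.0482 m^2
Step 2: GSM = 16.98 g / 0.0482 m^2 = 352.3 g/m^2

352.3 g/m^2


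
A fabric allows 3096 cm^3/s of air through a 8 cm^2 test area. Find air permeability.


Formula: Air Permeability = Airflow / Test Area
AP = 3096 cm^3/s / 8 cm^2
AP = 387.0 cm^3/s/cm^2

387.0 cm^3/s/cm^2


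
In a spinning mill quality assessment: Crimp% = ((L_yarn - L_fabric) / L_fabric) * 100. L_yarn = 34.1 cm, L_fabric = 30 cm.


Formula: Crimp% = ((L_yarn - L_fabric) / L_fabric) * 100
Step 1: Extension = 34.1 - 30 = 4.1 cm
Step 2: Crimp% = (4.1 / 30) * 100
Step 3: Crimp% = 0.136667 * 100 = 13.6667% ≈ 13.7%

13.7%


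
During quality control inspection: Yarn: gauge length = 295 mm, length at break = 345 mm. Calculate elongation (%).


Formula: Elongation (%) = ((L_break - L0) / L0) * 100
Step 1: Extension = 345 - 295 = 50 mm
Step 2: Elongation = (50 / 295) * 100
Step 3: Elongation = 0.169492 * 100 = 16.9492% ≈ 16.9%

16.9%


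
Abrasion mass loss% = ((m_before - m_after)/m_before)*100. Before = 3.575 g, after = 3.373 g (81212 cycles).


Formula: Mass loss% = ((m_before - m_after) / m_before) * 100
Step 1: Mass loss = 3.575 - 3.373 = 0.202 g
Step 2: Ratio = 0.202 / 3.575 = 0.0565035
Step 3: Mass loss% = 0.0565035 * 100 = 5.65035% ≈ 5.65%

5.65%


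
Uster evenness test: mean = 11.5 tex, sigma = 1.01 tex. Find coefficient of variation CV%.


Formula: CV% = (standard deviation / mean) * 100
Step 1: Ratio = 1.01 / 11.5 = 0.087826
Step 2: CV% = 0.087826 * 100 = 8.7826% ≈ 8.8%

8.8%


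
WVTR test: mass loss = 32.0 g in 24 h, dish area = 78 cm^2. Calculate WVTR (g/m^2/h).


Formula: WVTR = mass_loss / (area * time)
Step 1: Convert area: 78 cm^2 = 0.0078 m^2
Step 2: WVTR = 32.0 g / (0.0078 m^2 * 24 h)
Step 3: WVTR = 32.0 / 0.1872 = 170.9 g/m^2/h

170.9 g/m^2/h


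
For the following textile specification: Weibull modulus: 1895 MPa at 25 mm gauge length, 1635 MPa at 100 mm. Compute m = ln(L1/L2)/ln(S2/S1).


Formula: m = ln(L1/L2) / ln(S2/S1)
Step 1: ln(L1/L2) = ln(25/100) = -1.38629
Step 2: S2/S1 = 1635/1895 = 0.8628
Step 3: ln(S2/S1) = ln(0.8628) = -0.14757
Step 4: m = -1.38629 / -0.14757 = 9.39

9.39 (Weibull m)


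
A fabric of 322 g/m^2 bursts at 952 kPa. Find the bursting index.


Formula: Bursting Index = Bursting Strength / Fabric GSM
BI = 952 kPa / 322 g/m^2
BI = 2.957 kPa/(g/m^2)

2.957 kPa/(g/m^2)


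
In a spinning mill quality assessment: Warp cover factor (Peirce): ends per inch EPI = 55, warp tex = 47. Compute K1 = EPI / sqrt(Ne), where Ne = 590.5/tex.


Formula: K1 = EPI / sqrt(Ne), with Ne = 590.5 / tex_warp
Step 1: Ne = 590.5 / 47 = 12.564
Step 2: sqrt(Ne) = sqrt(12.564) = 3.5446
Step 3: K1 = 55 / 3.5446 = 15.5

15.5


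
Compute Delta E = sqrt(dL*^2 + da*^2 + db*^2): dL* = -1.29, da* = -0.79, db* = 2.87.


Formula: Delta E = sqrt(dL*^2 + da*^2 + db*^2)
Step 1: dL*^2 = (-1.29)^2 = 1.6641
Step 2: da*^2 = (-0.79)^2 = 0.6241
Step 3: db*^2 = 2.87^2 = 8.2369
Step 4: Sum = 1.6641 + 0.6241 + 8.2369 = 10.5251
Step 5: Delta E = sqrt(10.5251) = 3.24

3.24 Delta E


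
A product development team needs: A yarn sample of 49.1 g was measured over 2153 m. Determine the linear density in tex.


Formula: Tex = (mass_g / length_m) * 1000
Substituting: Tex = (49.1 / 2153) * 1000
Intermediate: 49.1 / 2153 = 0.02280539 g/m
Tex = 0.02280539 * 1000 = 22.81 tex

22.81 tex


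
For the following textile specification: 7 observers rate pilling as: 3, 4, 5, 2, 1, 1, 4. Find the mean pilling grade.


Formula: Mean = sum / count
Sum = 3 + 4 + 5 + 2 + 1 + 1 + 4 = 20
Mean = 20 / 7 = 2.9

2.9


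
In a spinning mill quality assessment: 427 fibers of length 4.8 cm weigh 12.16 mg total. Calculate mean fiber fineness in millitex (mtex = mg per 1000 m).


Formula: fineness (mtex) = mass (mg) / total length (km) = (mass_mg / total_length_m) * 1000
Step 1: Convert fiber length: 4.8 cm = 0.048 m
Step 2: Total fiber length = 427 * 0.048 = 20.496 m
Step 3: Linear density = 12.16 mg / 20.496 m = 0.5933 mg/m
Step 4: fineness = 0.5933 * 1000 = 593.3 mtex

593.3 mtex


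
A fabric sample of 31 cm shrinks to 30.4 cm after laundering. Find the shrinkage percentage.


Formula: Shrinkage% = ((L_before - L_after) / L_before) * 100
Step 1: Shrinkage = 31 - 30.4 = 0.6 cm
Step 2: Shrinkage% = (0.6 / 31) * 100
Step 3: Shrinkage% = 0.019355 * 100 = 1.9355% ≈ 1.9%

1.9%


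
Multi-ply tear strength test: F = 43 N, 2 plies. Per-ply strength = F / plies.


Formula: Per-ply strength = Total force / Number of plies
Per-ply = 43 N / 2
Per-ply = 21.5 N

21.5 N


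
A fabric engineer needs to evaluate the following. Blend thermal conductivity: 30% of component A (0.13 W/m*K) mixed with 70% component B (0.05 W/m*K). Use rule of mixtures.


Formula: Blend property = (fraction_A * property_A) + (fraction_B * property_B)
Step 1: Contribution A = 30/100 * 0.13 W/m*K = 0.039 W/m*K
Step 2: Contribution B = 70/100 * 0.05 W/m*K = 0.035 W/m*K
Step 3: Blend thermal conductivity = 0.039 + 0.035 = 0.074 W/m*K

0.074 W/m*K


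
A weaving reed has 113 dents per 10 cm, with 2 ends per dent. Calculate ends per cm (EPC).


Formula: EPC = (dents per 10 cm * ends per dent) / 10
Step 1: Total ends per 10 cm = 113 * 2 = 226
Step 2: EPC = 226 / 10 = 22.6 ends/cm

22.6 ends/cm


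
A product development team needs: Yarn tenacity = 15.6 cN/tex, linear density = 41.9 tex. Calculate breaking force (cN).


Formula: Breaking force = Tenacity * Linear density
F = 15.6 cN/tex * 41.9 tex
F = 653.64 cN

653.64 cN
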